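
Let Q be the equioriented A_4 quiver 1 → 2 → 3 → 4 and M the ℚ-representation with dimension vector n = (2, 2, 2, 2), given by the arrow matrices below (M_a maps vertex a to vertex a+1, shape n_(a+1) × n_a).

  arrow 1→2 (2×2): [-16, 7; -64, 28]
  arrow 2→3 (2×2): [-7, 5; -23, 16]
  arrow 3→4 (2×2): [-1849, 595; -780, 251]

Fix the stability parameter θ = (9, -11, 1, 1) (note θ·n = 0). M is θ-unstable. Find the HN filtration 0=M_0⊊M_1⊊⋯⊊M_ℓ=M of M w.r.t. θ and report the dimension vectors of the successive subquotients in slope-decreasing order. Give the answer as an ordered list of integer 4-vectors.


Barcode: M ≅ I[1,1], I[1,4], I[2,4]. HN layers by μ_θ (4 steps, strictly decreasing):
  μ^(1)=9; μ^(2)=1; μ^(3)=-1; μ^(4)=-11

((1, 0, 0, 0); (0, 0, 2, 2); (1, 1, 0, 0); (0, 1, 0, 0))


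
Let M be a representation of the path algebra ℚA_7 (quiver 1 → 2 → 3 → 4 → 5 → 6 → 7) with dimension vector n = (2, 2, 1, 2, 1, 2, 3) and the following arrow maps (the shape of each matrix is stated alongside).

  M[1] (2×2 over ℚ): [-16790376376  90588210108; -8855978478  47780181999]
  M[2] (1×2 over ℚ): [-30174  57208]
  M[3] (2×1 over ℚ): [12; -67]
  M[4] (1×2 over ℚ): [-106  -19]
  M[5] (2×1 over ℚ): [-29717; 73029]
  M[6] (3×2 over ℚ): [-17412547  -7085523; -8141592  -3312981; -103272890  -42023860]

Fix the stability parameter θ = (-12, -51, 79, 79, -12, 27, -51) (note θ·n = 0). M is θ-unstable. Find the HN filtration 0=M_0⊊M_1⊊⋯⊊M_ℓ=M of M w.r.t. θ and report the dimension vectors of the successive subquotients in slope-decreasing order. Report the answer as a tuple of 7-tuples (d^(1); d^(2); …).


Via rank(M_{q-1}∘⋯∘M_p): M ≅ I[1,1], I[1,2], I[2,7], I[4,4], I[6,7], I[7,7].
μ_θ-semistable layers: μ^(1)=79; μ^(2)=122/5; μ^(3)=-12; μ^(4)=-63/2; μ^(5)=-51

((0, 0, 0, 1, 0, 0, 0); (0, 0, 1, 1, 1, 1, 1); (1, 0, 0, 0, 0, 1, 1); (1, 1, 0, 0, 0, 0, 0); (0, 1, 0, 0, 0, 0, 1))


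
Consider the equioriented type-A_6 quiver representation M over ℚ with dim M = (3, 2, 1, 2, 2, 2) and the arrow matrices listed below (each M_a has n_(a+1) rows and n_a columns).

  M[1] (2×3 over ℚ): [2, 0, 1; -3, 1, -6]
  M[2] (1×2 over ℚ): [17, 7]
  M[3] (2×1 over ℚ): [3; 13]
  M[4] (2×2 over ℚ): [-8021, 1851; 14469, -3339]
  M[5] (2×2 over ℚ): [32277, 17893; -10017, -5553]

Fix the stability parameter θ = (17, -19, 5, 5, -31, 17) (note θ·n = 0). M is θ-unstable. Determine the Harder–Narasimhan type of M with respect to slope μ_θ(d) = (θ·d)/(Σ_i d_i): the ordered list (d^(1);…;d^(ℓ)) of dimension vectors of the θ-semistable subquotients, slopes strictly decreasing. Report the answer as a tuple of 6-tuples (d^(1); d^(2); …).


Via rank(M_{q-1}∘⋯∘M_p): M ≅ I[1,1], I[1,2], I[1,4], I[4,5], I[5,6], I[6,6].
μ_θ-semistable layers: μ^(1)=17; μ^(2)=5; μ^(3)=-1; μ^(4)=-13; μ^(5)=-31

((1, 0, 0, 0, 0, 2); (0, 0, 1, 1, 0, 0); (2, 2, 0, 0, 0, 0); (0, 0, 0, 1, 1, 0); (0, 0, 0, 0, 1, 0))


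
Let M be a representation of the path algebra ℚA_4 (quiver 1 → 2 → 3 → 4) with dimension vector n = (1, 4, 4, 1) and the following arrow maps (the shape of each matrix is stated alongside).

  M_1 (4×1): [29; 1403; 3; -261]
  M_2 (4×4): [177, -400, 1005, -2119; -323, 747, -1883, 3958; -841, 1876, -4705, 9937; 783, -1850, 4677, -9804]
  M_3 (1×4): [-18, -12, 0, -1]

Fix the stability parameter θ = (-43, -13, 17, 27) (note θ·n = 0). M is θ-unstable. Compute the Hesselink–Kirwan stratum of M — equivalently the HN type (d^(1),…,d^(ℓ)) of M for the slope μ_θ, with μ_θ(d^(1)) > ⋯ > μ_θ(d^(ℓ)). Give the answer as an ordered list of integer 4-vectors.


Barcode: M ≅ I[1,4], I[2,2], I[2,3]^2, I[3,3]. HN layers by μ_θ (4 steps, strictly decreasing):
  μ^(1)=27; μ^(2)=17; μ^(3)=-13; μ^(4)=-43

((0, 0, 0, 1); (0, 0, 4, 0); (0, 4, 0, 0); (1, 0, 0, 0))


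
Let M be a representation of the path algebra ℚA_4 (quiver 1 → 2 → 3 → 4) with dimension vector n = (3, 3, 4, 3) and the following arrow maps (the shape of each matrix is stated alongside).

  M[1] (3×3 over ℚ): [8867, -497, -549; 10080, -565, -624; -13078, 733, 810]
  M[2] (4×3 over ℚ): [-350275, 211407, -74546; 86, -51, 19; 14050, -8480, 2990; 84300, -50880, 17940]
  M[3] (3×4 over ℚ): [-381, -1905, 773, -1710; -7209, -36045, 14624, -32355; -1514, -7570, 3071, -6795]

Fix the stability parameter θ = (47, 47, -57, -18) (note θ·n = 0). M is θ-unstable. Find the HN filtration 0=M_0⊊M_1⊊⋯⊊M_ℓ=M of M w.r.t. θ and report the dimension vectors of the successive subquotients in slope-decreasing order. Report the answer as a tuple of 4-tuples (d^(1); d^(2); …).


Barcode: M ≅ I[1,1], I[1,2], I[1,4], I[2,3], I[3,3], I[3,4], I[4,4]. HN layers by μ_θ (5 steps, strictly decreasing):
  μ^(1)=47; μ^(2)=19/4; μ^(3)=-5; μ^(4)=-18; μ^(5)=-57

((2, 1, 0, 0); (1, 1, 1, 1); (0, 1, 1, 0); (0, 0, 0, 2); (0, 0, 2, 0))


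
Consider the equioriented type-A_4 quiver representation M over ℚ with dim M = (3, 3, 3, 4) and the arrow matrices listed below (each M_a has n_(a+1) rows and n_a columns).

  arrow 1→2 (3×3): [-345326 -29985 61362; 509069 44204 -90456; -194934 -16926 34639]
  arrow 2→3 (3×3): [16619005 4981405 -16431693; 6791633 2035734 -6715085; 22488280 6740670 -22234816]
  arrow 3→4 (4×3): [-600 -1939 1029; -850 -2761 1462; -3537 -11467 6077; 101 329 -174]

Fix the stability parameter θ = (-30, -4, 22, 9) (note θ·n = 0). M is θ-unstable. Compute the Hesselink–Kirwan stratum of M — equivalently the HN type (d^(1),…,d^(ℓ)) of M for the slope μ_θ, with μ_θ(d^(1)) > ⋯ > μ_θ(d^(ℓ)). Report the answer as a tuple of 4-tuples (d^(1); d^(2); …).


Interval decomposition of M: I[1,2], I[1,4]^2, I[3,4], I[4,4].
HN type (ℓ=4): μ^(1)=31/2; μ^(2)=9; μ^(3)=-4; μ^(4)=-30

((0, 0, 3, 3); (0, 0, 0, 1); (0, 3, 0, 0); (3, 0, 0, 0))


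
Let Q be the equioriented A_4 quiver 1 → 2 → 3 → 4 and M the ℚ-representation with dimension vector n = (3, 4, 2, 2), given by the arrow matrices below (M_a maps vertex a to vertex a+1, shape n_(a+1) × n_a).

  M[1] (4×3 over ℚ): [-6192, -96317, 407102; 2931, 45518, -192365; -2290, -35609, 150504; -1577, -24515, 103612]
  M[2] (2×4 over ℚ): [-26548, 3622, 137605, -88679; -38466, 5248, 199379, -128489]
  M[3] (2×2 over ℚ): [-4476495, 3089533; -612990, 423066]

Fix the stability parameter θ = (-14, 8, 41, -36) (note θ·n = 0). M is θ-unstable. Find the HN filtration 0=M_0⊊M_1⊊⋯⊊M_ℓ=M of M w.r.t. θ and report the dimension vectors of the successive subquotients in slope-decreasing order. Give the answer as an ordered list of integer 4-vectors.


Via rank(M_{q-1}∘⋯∘M_p): M ≅ I[1,2], I[1,3], I[1,4], I[2,2], I[4,4].
μ_θ-semistable layers: μ^(1)=41; μ^(2)=8; μ^(3)=13/3; μ^(4)=-14; μ^(5)=-36

((0, 0, 1, 0); (0, 3, 0, 0); (0, 1, 1, 1); (3, 0, 0, 0); (0, 0, 0, 1))


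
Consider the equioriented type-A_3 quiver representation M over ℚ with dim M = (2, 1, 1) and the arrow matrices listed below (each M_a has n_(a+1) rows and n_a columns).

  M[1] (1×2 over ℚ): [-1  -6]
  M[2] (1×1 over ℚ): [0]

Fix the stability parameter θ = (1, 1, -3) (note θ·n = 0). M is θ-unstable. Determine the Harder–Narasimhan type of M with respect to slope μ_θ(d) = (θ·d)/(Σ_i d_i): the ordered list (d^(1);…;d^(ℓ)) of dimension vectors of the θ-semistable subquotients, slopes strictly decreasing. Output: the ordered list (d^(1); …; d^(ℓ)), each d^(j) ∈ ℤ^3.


Via rank(M_{q-1}∘⋯∘M_p): M ≅ I[1,1], I[1,2], I[3,3].
μ_θ-semistable layers: μ^(1)=1; μ^(2)=-3

((2, 1, 0); (0, 0, 1))


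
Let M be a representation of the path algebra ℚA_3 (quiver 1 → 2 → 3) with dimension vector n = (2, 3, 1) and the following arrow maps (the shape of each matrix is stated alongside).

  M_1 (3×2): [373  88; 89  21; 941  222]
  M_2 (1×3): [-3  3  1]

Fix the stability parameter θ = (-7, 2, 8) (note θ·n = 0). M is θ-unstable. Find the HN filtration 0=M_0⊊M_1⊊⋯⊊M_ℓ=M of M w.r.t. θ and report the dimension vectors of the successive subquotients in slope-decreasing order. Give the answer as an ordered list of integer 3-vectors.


Interval decomposition of M: I[1,2], I[1,3], I[2,2].
HN type (ℓ=3): μ^(1)=8; μ^(2)=2; μ^(3)=-7

((0, 0, 1); (0, 3, 0); (2, 0, 0))


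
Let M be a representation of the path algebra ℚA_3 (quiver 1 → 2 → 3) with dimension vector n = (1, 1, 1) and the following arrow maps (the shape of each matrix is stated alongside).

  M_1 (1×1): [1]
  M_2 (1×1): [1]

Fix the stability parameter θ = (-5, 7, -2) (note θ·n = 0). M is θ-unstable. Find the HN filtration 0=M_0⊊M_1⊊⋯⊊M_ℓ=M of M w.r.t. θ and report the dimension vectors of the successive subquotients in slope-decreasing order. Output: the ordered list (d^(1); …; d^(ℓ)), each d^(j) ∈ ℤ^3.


Via rank(M_{q-1}∘⋯∘M_p): M ≅ I[1,3].
μ_θ-semistable layers: μ^(1)=5/2; μ^(2)=-5

((0, 1, 1); (1, 0, 0))


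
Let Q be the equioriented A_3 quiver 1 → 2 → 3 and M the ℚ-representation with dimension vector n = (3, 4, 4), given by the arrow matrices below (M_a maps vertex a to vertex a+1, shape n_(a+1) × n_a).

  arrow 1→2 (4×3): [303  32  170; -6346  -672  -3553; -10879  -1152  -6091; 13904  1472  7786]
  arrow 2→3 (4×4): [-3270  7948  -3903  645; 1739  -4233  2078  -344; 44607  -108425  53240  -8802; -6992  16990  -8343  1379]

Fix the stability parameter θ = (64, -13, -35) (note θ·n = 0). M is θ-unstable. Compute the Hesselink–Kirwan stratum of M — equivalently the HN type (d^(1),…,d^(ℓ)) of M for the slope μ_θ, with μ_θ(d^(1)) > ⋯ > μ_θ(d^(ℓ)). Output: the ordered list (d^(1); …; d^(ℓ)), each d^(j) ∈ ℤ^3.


Interval decomposition of M: I[1,1], I[1,2], I[1,3], I[2,3]^2, I[3,3].
HN type (ℓ=5): μ^(1)=64; μ^(2)=51/2; μ^(3)=16/3; μ^(4)=-24; μ^(5)=-35

((1, 0, 0); (1, 1, 0); (1, 1, 1); (0, 2, 2); (0, 0, 1))


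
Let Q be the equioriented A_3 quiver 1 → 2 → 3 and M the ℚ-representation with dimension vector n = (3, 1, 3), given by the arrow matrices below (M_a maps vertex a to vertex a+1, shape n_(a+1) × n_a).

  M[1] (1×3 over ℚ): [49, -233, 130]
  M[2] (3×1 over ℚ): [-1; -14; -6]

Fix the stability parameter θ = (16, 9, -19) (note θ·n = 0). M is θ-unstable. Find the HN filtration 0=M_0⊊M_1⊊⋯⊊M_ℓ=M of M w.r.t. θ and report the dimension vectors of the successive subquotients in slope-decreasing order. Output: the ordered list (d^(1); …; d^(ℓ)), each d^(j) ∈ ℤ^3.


Via rank(M_{q-1}∘⋯∘M_p): M ≅ I[1,1]^2, I[1,3], I[3,3]^2.
μ_θ-semistable layers: μ^(1)=16; μ^(2)=2; μ^(3)=-19

((2, 0, 0); (1, 1, 1); (0, 0, 2))


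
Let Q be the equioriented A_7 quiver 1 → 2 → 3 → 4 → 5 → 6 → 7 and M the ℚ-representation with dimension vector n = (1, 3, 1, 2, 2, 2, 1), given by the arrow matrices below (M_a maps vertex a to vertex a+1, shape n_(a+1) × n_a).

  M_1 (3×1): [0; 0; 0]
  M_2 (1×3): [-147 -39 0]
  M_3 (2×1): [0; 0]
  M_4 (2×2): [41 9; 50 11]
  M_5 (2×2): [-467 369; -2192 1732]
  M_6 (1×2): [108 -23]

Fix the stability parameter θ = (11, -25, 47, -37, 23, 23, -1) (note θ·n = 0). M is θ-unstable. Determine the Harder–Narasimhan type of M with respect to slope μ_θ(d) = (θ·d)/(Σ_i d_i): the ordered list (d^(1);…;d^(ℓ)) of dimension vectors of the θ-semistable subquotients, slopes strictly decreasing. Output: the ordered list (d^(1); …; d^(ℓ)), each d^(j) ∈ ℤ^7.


Barcode: M ≅ I[1,1], I[2,2]^2, I[2,3], I[4,6], I[4,7]. HN layers by μ_θ (6 steps, strictly decreasing):
  μ^(1)=47; μ^(2)=23; μ^(3)=15; μ^(4)=11; μ^(5)=-25; μ^(6)=-37

((0, 0, 1, 0, 0, 0, 0); (0, 0, 0, 0, 1, 1, 0); (0, 0, 0, 0, 1, 1, 1); (1, 0, 0, 0, 0, 0, 0); (0, 3, 0, 0, 0, 0, 0); (0, 0, 0, 2, 0, 0, 0))


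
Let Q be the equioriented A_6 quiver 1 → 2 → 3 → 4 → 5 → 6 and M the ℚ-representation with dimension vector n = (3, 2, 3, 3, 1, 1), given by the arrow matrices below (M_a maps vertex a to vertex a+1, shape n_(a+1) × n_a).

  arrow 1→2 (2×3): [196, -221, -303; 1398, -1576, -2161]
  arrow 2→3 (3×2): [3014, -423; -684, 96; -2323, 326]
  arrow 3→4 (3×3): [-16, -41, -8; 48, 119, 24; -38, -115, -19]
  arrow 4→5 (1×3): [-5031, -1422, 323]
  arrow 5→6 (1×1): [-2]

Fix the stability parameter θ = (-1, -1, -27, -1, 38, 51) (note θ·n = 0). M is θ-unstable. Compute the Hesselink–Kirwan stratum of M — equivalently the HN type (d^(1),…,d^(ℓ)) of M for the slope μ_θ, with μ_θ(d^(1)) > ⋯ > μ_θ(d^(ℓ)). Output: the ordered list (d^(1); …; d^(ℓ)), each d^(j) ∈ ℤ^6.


Barcode: M ≅ I[1,1], I[1,3], I[1,6], I[3,4], I[4,4]. HN layers by μ_θ (5 steps, strictly decreasing):
  μ^(1)=51; μ^(2)=38; μ^(3)=-1; μ^(4)=-29/3; μ^(5)=-27

((0, 0, 0, 0, 0, 1); (0, 0, 0, 0, 1, 0); (1, 0, 0, 3, 0, 0); (2, 2, 2, 0, 0, 0); (0, 0, 1, 0, 0, 0))


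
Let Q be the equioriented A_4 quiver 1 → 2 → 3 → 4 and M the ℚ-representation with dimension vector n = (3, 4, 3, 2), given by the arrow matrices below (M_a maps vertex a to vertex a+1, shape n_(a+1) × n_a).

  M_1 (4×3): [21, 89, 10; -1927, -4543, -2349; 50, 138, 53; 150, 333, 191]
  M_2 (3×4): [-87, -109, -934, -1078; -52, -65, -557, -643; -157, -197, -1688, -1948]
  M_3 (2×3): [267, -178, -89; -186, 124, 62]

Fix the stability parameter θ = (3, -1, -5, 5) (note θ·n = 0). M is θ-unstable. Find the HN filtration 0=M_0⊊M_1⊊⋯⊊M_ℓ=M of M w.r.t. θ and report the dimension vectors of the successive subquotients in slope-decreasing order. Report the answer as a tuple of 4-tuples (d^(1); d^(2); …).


Interval decomposition of M: I[1,2], I[1,3]^2, I[2,2], I[3,4], I[4,4].
HN type (ℓ=4): μ^(1)=5; μ^(2)=1; μ^(3)=-1; μ^(4)=-5

((0, 0, 0, 2); (1, 1, 0, 0); (2, 3, 2, 0); (0, 0, 1, 0))


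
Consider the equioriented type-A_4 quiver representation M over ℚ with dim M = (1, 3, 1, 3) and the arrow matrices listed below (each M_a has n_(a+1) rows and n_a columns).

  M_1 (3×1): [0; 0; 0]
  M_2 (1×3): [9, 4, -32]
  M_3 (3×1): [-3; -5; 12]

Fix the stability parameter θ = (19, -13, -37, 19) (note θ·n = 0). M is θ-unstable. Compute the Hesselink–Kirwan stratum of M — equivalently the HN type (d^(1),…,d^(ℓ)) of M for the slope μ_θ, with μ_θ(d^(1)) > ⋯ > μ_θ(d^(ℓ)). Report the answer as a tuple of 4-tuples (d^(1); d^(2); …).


Via rank(M_{q-1}∘⋯∘M_p): M ≅ I[1,1], I[2,2]^2, I[2,4], I[4,4]^2.
μ_θ-semistable layers: μ^(1)=19; μ^(2)=-13; μ^(3)=-25

((1, 0, 0, 3); (0, 2, 0, 0); (0, 1, 1, 0))


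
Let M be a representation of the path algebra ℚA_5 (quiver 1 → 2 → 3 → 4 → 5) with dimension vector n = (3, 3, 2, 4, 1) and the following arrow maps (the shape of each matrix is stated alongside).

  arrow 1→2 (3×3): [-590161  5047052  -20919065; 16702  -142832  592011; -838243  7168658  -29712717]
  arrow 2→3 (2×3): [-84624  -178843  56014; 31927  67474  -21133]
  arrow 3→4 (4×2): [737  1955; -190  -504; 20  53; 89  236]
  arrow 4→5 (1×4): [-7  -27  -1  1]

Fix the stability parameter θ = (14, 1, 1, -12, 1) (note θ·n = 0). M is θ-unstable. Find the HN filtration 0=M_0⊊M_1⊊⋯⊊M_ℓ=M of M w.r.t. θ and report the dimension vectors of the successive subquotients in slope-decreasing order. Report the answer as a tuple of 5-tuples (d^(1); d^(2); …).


Via rank(M_{q-1}∘⋯∘M_p): M ≅ I[1,2], I[1,4], I[1,5], I[4,4]^2.
μ_θ-semistable layers: μ^(1)=15/2; μ^(2)=1; μ^(3)=-12

((1, 1, 0, 0, 0); (2, 2, 2, 2, 1); (0, 0, 0, 2, 0))


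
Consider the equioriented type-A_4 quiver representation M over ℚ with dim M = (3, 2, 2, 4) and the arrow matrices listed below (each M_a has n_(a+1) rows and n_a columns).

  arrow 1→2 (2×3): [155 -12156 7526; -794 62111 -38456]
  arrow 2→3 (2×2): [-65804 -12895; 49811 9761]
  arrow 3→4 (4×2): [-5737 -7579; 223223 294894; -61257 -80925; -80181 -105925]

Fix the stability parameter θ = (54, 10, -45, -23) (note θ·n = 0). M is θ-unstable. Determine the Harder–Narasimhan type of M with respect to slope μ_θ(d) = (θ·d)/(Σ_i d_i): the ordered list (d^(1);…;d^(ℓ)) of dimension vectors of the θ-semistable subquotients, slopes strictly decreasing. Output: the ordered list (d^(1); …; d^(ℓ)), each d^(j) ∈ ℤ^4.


Barcode: M ≅ I[1,1], I[1,4]^2, I[4,4]^2. HN layers by μ_θ (3 steps, strictly decreasing):
  μ^(1)=54; μ^(2)=-1; μ^(3)=-23

((1, 0, 0, 0); (2, 2, 2, 2); (0, 0, 0, 2))


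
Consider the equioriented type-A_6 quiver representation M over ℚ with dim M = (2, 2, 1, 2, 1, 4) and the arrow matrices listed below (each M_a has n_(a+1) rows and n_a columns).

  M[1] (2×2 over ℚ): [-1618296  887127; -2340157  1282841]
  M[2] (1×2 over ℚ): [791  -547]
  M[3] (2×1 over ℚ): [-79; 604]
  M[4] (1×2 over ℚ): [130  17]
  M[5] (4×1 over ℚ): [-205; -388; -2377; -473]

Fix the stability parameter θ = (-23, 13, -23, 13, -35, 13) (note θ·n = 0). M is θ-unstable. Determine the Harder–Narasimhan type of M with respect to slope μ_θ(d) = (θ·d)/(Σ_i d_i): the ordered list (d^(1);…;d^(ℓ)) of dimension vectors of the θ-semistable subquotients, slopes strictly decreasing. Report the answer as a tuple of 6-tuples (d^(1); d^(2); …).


Interval decomposition of M: I[1,2], I[1,6], I[4,4], I[6,6]^3.
HN type (ℓ=3): μ^(1)=13; μ^(2)=-8; μ^(3)=-23

((0, 1, 0, 1, 0, 4); (0, 1, 1, 1, 1, 0); (2, 0, 0, 0, 0, 0))


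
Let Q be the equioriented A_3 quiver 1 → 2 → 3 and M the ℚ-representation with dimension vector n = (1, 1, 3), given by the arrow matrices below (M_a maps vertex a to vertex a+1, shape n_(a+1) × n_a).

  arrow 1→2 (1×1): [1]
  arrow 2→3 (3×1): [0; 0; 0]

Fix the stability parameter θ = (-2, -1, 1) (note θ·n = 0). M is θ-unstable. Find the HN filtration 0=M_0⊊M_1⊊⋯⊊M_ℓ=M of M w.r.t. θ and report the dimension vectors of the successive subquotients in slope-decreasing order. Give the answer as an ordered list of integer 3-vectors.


Via rank(M_{q-1}∘⋯∘M_p): M ≅ I[1,2], I[3,3]^3.
μ_θ-semistable layers: μ^(1)=1; μ^(2)=-1; μ^(3)=-2

((0, 0, 3); (0, 1, 0); (1, 0, 0))


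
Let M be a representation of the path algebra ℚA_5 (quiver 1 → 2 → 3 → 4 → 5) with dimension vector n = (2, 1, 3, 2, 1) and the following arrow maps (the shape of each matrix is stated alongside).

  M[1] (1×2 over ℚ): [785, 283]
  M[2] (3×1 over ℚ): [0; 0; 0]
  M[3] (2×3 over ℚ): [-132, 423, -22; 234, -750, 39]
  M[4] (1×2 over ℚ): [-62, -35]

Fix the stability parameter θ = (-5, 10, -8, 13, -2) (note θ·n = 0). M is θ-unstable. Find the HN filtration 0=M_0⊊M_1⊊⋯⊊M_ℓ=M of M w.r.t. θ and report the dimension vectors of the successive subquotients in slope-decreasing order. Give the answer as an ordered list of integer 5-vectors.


Interval decomposition of M: I[1,1], I[1,2], I[3,3], I[3,4], I[3,5].
HN type (ℓ=5): μ^(1)=13; μ^(2)=10; μ^(3)=11/2; μ^(4)=-5; μ^(5)=-8

((0, 0, 0, 1, 0); (0, 1, 0, 0, 0); (0, 0, 0, 1, 1); (2, 0, 0, 0, 0); (0, 0, 3, 0, 0))


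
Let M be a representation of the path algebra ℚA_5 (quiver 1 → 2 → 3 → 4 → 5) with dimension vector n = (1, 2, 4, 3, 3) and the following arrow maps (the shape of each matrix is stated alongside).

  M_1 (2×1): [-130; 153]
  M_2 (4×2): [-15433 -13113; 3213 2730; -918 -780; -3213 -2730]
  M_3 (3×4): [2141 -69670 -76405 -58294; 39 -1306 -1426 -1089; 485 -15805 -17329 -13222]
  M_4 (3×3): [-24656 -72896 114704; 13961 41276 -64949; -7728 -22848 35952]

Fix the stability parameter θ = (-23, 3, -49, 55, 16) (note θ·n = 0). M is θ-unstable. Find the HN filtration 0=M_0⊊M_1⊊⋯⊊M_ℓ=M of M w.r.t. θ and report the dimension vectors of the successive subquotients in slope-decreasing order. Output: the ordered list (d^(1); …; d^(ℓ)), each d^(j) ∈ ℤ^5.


Interval decomposition of M: I[1,4], I[2,5], I[3,3], I[3,4], I[5,5]^2.
HN type (ℓ=5): μ^(1)=55; μ^(2)=71/2; μ^(3)=16; μ^(4)=-23; μ^(5)=-49

((0, 0, 0, 2, 0); (0, 0, 0, 1, 1); (0, 0, 0, 0, 2); (1, 2, 2, 0, 0); (0, 0, 2, 0, 0))


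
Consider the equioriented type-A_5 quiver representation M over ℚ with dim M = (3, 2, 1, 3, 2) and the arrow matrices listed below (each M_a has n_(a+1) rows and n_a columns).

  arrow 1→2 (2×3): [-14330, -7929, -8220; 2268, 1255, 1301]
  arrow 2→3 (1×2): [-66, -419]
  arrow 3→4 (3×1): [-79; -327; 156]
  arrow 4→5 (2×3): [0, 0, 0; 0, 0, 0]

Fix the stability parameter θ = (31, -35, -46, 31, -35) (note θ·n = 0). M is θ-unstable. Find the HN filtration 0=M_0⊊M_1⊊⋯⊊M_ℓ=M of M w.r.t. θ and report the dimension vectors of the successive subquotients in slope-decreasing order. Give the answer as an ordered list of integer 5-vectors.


Via rank(M_{q-1}∘⋯∘M_p): M ≅ I[1,1], I[1,2], I[1,4], I[4,4]^2, I[5,5]^2.
μ_θ-semistable layers: μ^(1)=31; μ^(2)=-2; μ^(3)=-50/3; μ^(4)=-35

((1, 0, 0, 3, 0); (1, 1, 0, 0, 0); (1, 1, 1, 0, 0); (0, 0, 0, 0, 2))


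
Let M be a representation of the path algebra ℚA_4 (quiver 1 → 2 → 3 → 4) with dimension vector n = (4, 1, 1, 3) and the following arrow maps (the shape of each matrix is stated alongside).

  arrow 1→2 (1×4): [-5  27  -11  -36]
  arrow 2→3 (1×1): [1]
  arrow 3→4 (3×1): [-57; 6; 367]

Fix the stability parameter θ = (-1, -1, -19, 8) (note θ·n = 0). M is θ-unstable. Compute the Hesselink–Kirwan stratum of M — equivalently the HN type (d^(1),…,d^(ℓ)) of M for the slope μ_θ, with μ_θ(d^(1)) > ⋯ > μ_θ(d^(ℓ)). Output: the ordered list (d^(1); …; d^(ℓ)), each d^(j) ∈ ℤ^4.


Interval decomposition of M: I[1,1]^3, I[1,4], I[4,4]^2.
HN type (ℓ=3): μ^(1)=8; μ^(2)=-1; μ^(3)=-7

((0, 0, 0, 3); (3, 0, 0, 0); (1, 1, 1, 0))


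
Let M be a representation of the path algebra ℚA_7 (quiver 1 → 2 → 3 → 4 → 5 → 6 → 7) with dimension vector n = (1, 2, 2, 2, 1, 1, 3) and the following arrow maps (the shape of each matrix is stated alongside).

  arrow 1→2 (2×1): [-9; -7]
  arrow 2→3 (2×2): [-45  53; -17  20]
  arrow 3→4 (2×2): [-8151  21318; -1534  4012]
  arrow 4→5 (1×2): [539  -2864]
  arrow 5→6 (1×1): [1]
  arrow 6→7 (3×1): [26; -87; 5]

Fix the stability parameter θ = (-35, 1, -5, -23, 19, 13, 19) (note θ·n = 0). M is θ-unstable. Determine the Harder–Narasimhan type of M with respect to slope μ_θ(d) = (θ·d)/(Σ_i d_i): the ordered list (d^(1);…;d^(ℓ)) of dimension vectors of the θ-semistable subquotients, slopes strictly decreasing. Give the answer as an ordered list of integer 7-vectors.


Interval decomposition of M: I[1,3], I[2,7], I[4,4], I[7,7]^2.
HN type (ℓ=6): μ^(1)=19; μ^(2)=16; μ^(3)=-2; μ^(4)=-9; μ^(5)=-23; μ^(6)=-35

((0, 0, 0, 0, 0, 0, 3); (0, 0, 0, 0, 1, 1, 0); (0, 1, 1, 0, 0, 0, 0); (0, 1, 1, 1, 0, 0, 0); (0, 0, 0, 1, 0, 0, 0); (1, 0, 0, 0, 0, 0, 0))


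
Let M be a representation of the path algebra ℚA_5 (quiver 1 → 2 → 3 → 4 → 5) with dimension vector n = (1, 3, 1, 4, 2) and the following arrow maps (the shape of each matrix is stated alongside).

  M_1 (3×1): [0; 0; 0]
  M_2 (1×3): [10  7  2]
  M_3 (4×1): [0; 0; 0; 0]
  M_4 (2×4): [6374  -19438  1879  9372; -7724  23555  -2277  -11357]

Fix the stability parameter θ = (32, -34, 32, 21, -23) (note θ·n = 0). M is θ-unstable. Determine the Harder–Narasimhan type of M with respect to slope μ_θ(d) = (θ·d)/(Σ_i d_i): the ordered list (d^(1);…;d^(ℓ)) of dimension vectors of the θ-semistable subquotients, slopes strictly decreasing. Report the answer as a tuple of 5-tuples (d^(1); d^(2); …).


Via rank(M_{q-1}∘⋯∘M_p): M ≅ I[1,1], I[2,2]^2, I[2,3], I[4,4]^2, I[4,5]^2.
μ_θ-semistable layers: μ^(1)=32; μ^(2)=21; μ^(3)=-1; μ^(4)=-34

((1, 0, 1, 0, 0); (0, 0, 0, 2, 0); (0, 0, 0, 2, 2); (0, 3, 0, 0, 0))


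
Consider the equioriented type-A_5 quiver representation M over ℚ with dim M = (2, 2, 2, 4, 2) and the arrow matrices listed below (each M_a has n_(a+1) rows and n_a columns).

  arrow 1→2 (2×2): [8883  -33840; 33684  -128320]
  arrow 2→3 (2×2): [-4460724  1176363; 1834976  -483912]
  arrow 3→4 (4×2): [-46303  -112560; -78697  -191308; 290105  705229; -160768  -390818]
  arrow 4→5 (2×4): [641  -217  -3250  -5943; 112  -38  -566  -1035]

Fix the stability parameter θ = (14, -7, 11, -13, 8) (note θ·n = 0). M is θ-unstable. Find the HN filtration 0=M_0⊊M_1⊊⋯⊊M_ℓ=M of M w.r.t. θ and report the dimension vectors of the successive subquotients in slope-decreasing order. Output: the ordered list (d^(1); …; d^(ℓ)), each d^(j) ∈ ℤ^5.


Via rank(M_{q-1}∘⋯∘M_p): M ≅ I[1,1], I[1,2], I[2,4], I[3,4], I[4,5]^2.
μ_θ-semistable layers: μ^(1)=14; μ^(2)=8; μ^(3)=7/2; μ^(4)=-1; μ^(5)=-7; μ^(6)=-13

((1, 0, 0, 0, 0); (0, 0, 0, 0, 2); (1, 1, 0, 0, 0); (0, 0, 2, 2, 0); (0, 1, 0, 0, 0); (0, 0, 0, 2, 0))


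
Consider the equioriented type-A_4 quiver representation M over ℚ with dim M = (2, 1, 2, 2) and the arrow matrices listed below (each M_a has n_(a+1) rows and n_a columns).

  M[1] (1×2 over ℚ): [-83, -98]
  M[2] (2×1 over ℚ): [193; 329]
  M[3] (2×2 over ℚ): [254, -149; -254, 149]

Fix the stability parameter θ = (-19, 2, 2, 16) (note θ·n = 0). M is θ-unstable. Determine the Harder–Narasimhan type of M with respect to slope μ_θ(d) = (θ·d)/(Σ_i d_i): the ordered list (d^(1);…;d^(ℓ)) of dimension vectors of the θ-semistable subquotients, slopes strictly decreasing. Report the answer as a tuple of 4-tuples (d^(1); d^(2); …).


Via rank(M_{q-1}∘⋯∘M_p): M ≅ I[1,1], I[1,4], I[3,3], I[4,4].
μ_θ-semistable layers: μ^(1)=16; μ^(2)=2; μ^(3)=-19

((0, 0, 0, 2); (0, 1, 2, 0); (2, 0, 0, 0))


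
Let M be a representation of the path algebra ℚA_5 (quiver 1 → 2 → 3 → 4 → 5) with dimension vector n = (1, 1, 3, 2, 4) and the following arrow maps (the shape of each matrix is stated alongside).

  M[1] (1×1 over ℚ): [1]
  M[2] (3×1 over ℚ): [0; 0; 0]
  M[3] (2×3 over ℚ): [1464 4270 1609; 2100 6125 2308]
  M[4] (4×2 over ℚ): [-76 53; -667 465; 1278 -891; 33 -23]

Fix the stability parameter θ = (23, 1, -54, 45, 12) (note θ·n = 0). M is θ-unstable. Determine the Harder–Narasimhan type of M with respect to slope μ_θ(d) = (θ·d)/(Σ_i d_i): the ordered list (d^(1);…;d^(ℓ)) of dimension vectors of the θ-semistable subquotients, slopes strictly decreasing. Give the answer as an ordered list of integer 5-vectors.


Barcode: M ≅ I[1,2], I[3,3], I[3,5]^2, I[5,5]^2. HN layers by μ_θ (3 steps, strictly decreasing):
  μ^(1)=57/2; μ^(2)=12; μ^(3)=-54

((0, 0, 0, 2, 2); (1, 1, 0, 0, 2); (0, 0, 3, 0, 0))


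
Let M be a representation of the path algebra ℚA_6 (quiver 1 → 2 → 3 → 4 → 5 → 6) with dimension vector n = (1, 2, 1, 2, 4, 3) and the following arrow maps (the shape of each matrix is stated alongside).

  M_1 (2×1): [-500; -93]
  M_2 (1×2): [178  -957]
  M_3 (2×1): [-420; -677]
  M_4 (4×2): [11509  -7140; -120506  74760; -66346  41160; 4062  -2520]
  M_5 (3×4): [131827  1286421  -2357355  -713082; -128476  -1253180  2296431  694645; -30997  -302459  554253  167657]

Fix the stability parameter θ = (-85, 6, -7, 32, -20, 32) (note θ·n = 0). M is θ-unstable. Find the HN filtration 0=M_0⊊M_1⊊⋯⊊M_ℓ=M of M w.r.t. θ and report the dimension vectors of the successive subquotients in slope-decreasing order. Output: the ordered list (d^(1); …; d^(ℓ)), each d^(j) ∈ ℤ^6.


Via rank(M_{q-1}∘⋯∘M_p): M ≅ I[1,4], I[2,2], I[4,6], I[5,5], I[5,6]^2.
μ_θ-semistable layers: μ^(1)=32; μ^(2)=6; μ^(3)=-1/2; μ^(4)=-20; μ^(5)=-85

((0, 0, 0, 1, 0, 3); (0, 1, 0, 1, 1, 0); (0, 1, 1, 0, 0, 0); (0, 0, 0, 0, 3, 0); (1, 0, 0, 0, 0, 0))


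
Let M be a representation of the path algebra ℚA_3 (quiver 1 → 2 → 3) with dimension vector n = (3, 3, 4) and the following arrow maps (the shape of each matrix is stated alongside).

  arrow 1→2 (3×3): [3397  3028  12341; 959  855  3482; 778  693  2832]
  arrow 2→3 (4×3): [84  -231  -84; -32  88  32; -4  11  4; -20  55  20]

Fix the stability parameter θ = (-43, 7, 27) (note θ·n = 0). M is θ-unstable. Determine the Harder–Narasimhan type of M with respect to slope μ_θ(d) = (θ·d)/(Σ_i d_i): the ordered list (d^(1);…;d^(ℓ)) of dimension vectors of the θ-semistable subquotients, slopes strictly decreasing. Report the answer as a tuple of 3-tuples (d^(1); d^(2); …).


Via rank(M_{q-1}∘⋯∘M_p): M ≅ I[1,2]^2, I[1,3], I[3,3]^3.
μ_θ-semistable layers: μ^(1)=27; μ^(2)=7; μ^(3)=-43

((0, 0, 4); (0, 3, 0); (3, 0, 0))


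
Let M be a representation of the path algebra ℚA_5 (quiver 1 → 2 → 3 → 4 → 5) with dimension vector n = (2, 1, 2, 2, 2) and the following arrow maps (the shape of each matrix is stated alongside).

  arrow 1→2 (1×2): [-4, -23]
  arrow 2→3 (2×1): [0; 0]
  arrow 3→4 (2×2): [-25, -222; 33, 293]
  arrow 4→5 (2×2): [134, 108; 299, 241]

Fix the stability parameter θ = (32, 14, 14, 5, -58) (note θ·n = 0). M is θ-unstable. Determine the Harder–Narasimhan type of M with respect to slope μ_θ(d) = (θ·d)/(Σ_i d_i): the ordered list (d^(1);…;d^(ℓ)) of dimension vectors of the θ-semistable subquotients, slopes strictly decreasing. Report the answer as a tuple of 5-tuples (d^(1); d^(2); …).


Via rank(M_{q-1}∘⋯∘M_p): M ≅ I[1,1], I[1,2], I[3,5]^2.
μ_θ-semistable layers: μ^(1)=32; μ^(2)=23; μ^(3)=-13

((1, 0, 0, 0, 0); (1, 1, 0, 0, 0); (0, 0, 2, 2, 2))


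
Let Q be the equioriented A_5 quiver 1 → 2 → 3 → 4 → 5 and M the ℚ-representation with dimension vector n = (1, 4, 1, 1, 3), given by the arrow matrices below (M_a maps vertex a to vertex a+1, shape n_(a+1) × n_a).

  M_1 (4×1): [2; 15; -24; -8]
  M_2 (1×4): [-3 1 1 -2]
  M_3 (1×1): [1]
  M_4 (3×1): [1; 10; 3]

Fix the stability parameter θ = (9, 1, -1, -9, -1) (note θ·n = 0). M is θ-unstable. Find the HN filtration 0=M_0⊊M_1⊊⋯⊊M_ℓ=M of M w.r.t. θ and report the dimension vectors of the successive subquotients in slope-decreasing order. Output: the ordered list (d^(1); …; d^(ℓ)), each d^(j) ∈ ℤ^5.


Interval decomposition of M: I[1,5], I[2,2]^3, I[5,5]^2.
HN type (ℓ=3): μ^(1)=1; μ^(2)=-1/5; μ^(3)=-1

((0, 3, 0, 0, 0); (1, 1, 1, 1, 1); (0, 0, 0, 0, 2))


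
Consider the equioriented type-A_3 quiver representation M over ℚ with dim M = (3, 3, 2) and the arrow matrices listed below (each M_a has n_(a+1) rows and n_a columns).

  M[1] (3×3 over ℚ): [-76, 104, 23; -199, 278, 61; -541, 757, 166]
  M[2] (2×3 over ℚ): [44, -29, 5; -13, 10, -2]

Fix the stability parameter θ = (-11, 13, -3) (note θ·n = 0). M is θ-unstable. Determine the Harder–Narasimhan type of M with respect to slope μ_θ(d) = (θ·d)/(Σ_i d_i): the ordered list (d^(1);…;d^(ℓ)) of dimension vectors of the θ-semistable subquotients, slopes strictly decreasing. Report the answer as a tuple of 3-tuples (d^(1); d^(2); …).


Interval decomposition of M: I[1,2], I[1,3]^2.
HN type (ℓ=3): μ^(1)=13; μ^(2)=5; μ^(3)=-11

((0, 1, 0); (0, 2, 2); (3, 0, 0))


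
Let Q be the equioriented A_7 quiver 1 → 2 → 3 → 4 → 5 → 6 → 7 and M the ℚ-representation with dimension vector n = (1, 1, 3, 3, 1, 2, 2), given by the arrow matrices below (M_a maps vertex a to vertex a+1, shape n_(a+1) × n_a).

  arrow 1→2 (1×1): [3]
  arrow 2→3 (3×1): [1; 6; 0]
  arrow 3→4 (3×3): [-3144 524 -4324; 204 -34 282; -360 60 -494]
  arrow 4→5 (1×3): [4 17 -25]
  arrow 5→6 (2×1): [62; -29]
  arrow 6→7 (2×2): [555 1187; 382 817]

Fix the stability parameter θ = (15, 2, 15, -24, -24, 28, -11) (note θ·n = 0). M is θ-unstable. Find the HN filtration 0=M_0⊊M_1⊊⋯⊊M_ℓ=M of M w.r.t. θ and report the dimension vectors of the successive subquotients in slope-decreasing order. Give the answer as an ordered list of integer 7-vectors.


Interval decomposition of M: I[1,3], I[3,4], I[3,7], I[4,4], I[6,7].
HN type (ℓ=5): μ^(1)=15; μ^(2)=17/2; μ^(3)=-9/2; μ^(4)=-11; μ^(5)=-24

((0, 0, 1, 0, 0, 0, 0); (1, 1, 0, 0, 0, 2, 2); (0, 0, 1, 1, 0, 0, 0); (0, 0, 1, 1, 1, 0, 0); (0, 0, 0, 1, 0, 0, 0))


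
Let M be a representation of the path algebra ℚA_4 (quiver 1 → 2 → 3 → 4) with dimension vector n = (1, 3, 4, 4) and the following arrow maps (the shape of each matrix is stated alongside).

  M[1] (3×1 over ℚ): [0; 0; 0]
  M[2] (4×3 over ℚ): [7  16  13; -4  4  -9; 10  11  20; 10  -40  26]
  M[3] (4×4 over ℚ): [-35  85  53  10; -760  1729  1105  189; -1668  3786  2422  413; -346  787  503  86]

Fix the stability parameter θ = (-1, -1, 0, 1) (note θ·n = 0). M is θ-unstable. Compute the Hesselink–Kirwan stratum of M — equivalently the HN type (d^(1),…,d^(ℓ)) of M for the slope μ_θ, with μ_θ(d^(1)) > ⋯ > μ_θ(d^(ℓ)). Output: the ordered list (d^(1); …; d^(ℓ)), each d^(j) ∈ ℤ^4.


Interval decomposition of M: I[1,1], I[2,3], I[2,4]^2, I[3,4], I[4,4].
HN type (ℓ=3): μ^(1)=1; μ^(2)=0; μ^(3)=-1

((0, 0, 0, 4); (0, 0, 4, 0); (1, 3, 0, 0))


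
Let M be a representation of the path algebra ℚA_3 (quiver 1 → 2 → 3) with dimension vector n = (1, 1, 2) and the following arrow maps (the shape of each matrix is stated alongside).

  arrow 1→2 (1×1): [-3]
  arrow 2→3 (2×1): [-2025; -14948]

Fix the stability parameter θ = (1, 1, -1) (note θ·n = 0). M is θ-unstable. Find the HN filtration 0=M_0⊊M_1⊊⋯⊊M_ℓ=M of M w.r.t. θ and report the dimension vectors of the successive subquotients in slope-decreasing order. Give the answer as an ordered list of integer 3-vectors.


Via rank(M_{q-1}∘⋯∘M_p): M ≅ I[1,3], I[3,3].
μ_θ-semistable layers: μ^(1)=1/3; μ^(2)=-1

((1, 1, 1); (0, 0, 1))


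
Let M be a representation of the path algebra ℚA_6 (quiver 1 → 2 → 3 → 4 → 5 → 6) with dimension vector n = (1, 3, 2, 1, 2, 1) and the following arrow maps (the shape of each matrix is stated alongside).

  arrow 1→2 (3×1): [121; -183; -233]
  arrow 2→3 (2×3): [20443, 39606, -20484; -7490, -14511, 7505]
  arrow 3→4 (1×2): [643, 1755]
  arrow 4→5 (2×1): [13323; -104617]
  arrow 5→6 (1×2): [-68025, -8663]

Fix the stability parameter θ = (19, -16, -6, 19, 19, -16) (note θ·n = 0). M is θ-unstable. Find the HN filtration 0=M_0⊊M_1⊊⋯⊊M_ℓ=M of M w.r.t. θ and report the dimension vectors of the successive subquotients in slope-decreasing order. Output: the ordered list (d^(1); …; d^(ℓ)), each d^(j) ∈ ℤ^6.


Interval decomposition of M: I[1,6], I[2,2], I[2,3], I[5,5].
HN type (ℓ=5): μ^(1)=19; μ^(2)=22/3; μ^(3)=-1; μ^(4)=-6; μ^(5)=-16

((0, 0, 0, 0, 1, 0); (0, 0, 0, 1, 1, 1); (1, 1, 1, 0, 0, 0); (0, 0, 1, 0, 0, 0); (0, 2, 0, 0, 0, 0))


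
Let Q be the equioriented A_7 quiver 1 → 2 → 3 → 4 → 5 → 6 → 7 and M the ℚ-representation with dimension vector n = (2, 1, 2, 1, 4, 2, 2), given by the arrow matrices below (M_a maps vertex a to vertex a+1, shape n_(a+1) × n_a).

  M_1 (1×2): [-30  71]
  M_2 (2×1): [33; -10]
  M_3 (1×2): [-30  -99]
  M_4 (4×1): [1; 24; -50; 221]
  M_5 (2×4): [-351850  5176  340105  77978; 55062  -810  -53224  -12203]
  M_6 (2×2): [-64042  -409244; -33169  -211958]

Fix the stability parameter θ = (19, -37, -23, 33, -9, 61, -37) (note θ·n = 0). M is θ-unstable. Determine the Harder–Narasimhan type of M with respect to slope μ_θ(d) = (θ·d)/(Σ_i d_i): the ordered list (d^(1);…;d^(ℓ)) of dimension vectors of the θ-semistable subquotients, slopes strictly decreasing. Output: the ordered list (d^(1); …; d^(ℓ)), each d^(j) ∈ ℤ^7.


Interval decomposition of M: I[1,1], I[1,3], I[3,6], I[5,5]^2, I[5,7], I[7,7].
HN type (ℓ=7): μ^(1)=61; μ^(2)=19; μ^(3)=12; μ^(4)=-9; μ^(5)=-41/3; μ^(6)=-23; μ^(7)=-37

((0, 0, 0, 0, 0, 1, 0); (1, 0, 0, 0, 0, 0, 0); (0, 0, 0, 1, 1, 1, 1); (0, 0, 0, 0, 3, 0, 0); (1, 1, 1, 0, 0, 0, 0); (0, 0, 1, 0, 0, 0, 0); (0, 0, 0, 0, 0, 0, 1))


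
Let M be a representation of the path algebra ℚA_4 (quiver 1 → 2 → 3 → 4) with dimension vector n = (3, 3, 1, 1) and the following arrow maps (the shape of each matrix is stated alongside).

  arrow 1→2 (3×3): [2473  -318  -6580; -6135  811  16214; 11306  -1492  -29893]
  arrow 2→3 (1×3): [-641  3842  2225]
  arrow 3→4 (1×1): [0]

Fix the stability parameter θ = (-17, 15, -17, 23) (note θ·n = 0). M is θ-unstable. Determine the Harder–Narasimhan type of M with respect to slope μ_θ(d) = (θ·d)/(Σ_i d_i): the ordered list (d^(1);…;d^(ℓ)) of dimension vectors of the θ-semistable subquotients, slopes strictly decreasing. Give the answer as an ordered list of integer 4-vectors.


Barcode: M ≅ I[1,2]^2, I[1,3], I[4,4]. HN layers by μ_θ (4 steps, strictly decreasing):
  μ^(1)=23; μ^(2)=15; μ^(3)=-1; μ^(4)=-17

((0, 0, 0, 1); (0, 2, 0, 0); (0, 1, 1, 0); (3, 0, 0, 0))


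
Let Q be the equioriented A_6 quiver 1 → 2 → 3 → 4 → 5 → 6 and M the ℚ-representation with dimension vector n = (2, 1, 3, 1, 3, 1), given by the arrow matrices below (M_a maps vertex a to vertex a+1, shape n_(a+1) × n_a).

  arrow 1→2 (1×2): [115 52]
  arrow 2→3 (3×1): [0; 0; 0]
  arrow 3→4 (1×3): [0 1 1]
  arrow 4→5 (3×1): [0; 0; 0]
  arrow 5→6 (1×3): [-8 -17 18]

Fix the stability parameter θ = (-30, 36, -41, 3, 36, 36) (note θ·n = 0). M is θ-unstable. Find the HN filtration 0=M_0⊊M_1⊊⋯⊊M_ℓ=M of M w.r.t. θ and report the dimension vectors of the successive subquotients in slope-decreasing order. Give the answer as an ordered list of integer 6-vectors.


Via rank(M_{q-1}∘⋯∘M_p): M ≅ I[1,1], I[1,2], I[3,3]^2, I[3,4], I[5,5]^2, I[5,6].
μ_θ-semistable layers: μ^(1)=36; μ^(2)=3; μ^(3)=-30; μ^(4)=-41

((0, 1, 0, 0, 3, 1); (0, 0, 0, 1, 0, 0); (2, 0, 0, 0, 0, 0); (0, 0, 3, 0, 0, 0))


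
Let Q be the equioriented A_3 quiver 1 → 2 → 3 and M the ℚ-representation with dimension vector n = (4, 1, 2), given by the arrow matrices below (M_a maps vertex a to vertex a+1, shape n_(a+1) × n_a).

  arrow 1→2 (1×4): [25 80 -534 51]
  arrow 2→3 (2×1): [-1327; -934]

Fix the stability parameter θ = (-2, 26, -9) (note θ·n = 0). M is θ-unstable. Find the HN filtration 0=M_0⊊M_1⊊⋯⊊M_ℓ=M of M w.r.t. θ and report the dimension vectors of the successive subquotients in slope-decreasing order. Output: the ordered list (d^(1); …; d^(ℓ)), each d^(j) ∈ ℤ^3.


Via rank(M_{q-1}∘⋯∘M_p): M ≅ I[1,1]^3, I[1,3], I[3,3].
μ_θ-semistable layers: μ^(1)=17/2; μ^(2)=-2; μ^(3)=-9

((0, 1, 1); (4, 0, 0); (0, 0, 1))


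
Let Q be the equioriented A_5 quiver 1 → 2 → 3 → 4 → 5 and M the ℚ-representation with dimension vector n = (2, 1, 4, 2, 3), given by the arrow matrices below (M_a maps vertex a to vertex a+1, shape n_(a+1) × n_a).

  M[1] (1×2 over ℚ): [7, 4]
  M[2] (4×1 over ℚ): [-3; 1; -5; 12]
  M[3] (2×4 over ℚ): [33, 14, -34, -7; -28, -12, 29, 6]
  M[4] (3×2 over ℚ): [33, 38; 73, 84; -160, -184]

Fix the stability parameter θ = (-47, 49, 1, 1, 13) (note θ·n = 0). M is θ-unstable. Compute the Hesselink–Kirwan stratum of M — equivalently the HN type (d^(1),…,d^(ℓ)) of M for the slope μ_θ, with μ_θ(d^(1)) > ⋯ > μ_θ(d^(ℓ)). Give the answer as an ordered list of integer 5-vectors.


Interval decomposition of M: I[1,1], I[1,5], I[3,3]^2, I[3,5], I[5,5].
HN type (ℓ=4): μ^(1)=16; μ^(2)=13; μ^(3)=1; μ^(4)=-47

((0, 1, 1, 1, 1); (0, 0, 0, 0, 2); (0, 0, 3, 1, 0); (2, 0, 0, 0, 0))


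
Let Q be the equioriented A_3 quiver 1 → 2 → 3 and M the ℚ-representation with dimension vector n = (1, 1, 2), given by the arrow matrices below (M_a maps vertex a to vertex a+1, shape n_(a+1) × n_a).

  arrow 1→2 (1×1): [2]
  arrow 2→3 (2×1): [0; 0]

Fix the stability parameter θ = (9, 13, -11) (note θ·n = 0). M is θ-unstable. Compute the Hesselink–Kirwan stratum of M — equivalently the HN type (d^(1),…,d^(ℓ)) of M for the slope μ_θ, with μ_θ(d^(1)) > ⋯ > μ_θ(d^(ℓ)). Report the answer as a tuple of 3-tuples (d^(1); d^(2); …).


Interval decomposition of M: I[1,2], I[3,3]^2.
HN type (ℓ=3): μ^(1)=13; μ^(2)=9; μ^(3)=-11

((0, 1, 0); (1, 0, 0); (0, 0, 2))


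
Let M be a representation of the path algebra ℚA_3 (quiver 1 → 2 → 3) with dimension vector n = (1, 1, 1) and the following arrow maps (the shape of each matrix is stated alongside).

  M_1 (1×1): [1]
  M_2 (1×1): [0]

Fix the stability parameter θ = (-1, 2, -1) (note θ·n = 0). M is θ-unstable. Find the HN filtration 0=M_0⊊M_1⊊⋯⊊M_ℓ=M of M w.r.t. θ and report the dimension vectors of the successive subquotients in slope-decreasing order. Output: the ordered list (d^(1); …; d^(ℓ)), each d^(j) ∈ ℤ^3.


Barcode: M ≅ I[1,2], I[3,3]. HN layers by μ_θ (2 steps, strictly decreasing):
  μ^(1)=2; μ^(2)=-1

((0, 1, 0); (1, 0, 1))
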